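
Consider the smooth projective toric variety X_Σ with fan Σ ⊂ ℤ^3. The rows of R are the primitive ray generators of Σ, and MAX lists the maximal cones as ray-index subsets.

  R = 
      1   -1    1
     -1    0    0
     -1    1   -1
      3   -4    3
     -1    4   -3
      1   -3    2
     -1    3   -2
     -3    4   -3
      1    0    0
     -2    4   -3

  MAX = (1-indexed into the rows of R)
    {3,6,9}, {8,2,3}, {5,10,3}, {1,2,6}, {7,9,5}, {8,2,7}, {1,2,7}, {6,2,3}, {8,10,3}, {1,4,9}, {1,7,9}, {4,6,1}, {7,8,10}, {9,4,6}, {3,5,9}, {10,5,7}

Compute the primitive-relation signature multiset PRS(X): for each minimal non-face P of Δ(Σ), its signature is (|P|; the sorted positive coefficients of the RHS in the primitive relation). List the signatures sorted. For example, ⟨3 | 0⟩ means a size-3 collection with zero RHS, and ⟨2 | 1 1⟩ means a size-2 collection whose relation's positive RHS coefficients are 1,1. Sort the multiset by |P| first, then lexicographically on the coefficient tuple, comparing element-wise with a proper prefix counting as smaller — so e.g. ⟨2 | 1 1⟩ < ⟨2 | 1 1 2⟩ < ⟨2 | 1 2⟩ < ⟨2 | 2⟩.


Σ has 22 primitive collections:

  P={1,3}:  v_{1} + v_{3} = 0  ⇒ sig = ⟨2 | 0⟩
  P={2,9}:  v_{2} + v_{9} = 0  ⇒ sig = ⟨2 | 0⟩
  P={4,8}:  v_{4} + v_{8} = 0  ⇒ sig = ⟨2 | 0⟩
  P={6,7}:  v_{6} + v_{7} = 0  ⇒ sig = ⟨2 | 0⟩
  P={1,10}:  v_{1} + v_{10} = v_{7}  ⇒ sig = ⟨2 | 1⟩
  P={2,5}:  v_{2} + v_{5} = v_{10}  ⇒ sig = ⟨2 | 1⟩
  P={2,10}:  v_{2} + v_{10} = v_{8}  ⇒ sig = ⟨2 | 1⟩
  P={3,7}:  v_{3} + v_{7} = v_{10}  ⇒ sig = ⟨2 | 1⟩
  P={4,10}:  v_{4} + v_{10} = v_{9}  ⇒ sig = ⟨2 | 1⟩
  P={6,10}:  v_{6} + v_{10} = v_{3}  ⇒ sig = ⟨2 | 1⟩
  P={8,9}:  v_{8} + v_{9} = v_{10}  ⇒ sig = ⟨2 | 1⟩
  P={9,10}:  v_{9} + v_{10} = v_{5}  ⇒ sig = ⟨2 | 1⟩
  P={1,5}:  v_{1} + v_{5} = v_{7} + v_{9}  ⇒ sig = ⟨2 | 1 1⟩
  P={1,8}:  v_{1} + v_{8} = v_{2} + v_{7}  ⇒ sig = ⟨2 | 1 1⟩
  P={2,4}:  v_{2} + v_{4} = v_{1} + v_{6}  ⇒ sig = ⟨2 | 1 1⟩
  P={3,4}:  v_{3} + v_{4} = v_{6} + v_{9}  ⇒ sig = ⟨2 | 1 1⟩
  P={4,7}:  v_{4} + v_{7} = v_{1} + v_{9}  ⇒ sig = ⟨2 | 1 1⟩
  P={5,6}:  v_{5} + v_{6} = v_{3} + v_{9}  ⇒ sig = ⟨2 | 1 1⟩
  P={6,8}:  v_{6} + v_{8} = v_{2} + v_{3}  ⇒ sig = ⟨2 | 1 1⟩
  P={4,5}:  v_{4} + v_{5} = 2·v_{9}  ⇒ sig = ⟨2 | 2⟩
  P={5,8}:  v_{5} + v_{8} = 2·v_{10}  ⇒ sig = ⟨2 | 2⟩
  P={1,6,9}:  v_{1} + v_{6} + v_{9} = v_{4}  ⇒ sig = ⟨3 | 1⟩

so the primitive-relation signature multiset is
    |P|=2: 21 collections, coeffs (), (), (), (), (1), (1), (1), (1), (1), (1), (1), (1), (1,1), (1,1), (1,1), (1,1), (1,1), (1,1), (1,1), (2), (2)
    |P|=3: 1 collection, coeffs (1)


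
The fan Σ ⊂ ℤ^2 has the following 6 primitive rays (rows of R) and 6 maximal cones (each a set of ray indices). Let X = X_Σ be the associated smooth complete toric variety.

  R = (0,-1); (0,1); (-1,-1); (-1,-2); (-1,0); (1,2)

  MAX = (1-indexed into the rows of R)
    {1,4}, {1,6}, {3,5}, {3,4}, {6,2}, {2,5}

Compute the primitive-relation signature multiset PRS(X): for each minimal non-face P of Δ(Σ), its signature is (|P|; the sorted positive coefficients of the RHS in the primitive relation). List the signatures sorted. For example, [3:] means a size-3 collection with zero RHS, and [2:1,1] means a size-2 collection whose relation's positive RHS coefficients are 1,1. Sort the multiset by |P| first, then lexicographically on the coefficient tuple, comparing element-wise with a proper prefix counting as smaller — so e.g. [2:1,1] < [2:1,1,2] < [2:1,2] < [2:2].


Σ has 9 primitive collections:

  {1,2}:  v_{1} + v_{2} = 0  ⇒ sig = [2:]
  {4,6}:  v_{4} + v_{6} = 0  ⇒ sig = [2:]
  {1,3}:  v_{1} + v_{3} = v_{4}  ⇒ sig = [2:1]
  {1,5}:  v_{1} + v_{5} = v_{3}  ⇒ sig = [2:1]
  {2,3}:  v_{2} + v_{3} = v_{5}  ⇒ sig = [2:1]
  {2,4}:  v_{2} + v_{4} = v_{3}  ⇒ sig = [2:1]
  {3,6}:  v_{3} + v_{6} = v_{2}  ⇒ sig = [2:1]
  {4,5}:  v_{4} + v_{5} = 2·v_{3}  ⇒ sig = [2:2]
  {5,6}:  v_{5} + v_{6} = 2·v_{2}  ⇒ sig = [2:2]

Hence PRS(X_Σ) =
    [2:]
    [2:]
    [2:1]
    [2:1]
    [2:1]
    [2:1]
    [2:1]
    [2:2]
    [2:2]


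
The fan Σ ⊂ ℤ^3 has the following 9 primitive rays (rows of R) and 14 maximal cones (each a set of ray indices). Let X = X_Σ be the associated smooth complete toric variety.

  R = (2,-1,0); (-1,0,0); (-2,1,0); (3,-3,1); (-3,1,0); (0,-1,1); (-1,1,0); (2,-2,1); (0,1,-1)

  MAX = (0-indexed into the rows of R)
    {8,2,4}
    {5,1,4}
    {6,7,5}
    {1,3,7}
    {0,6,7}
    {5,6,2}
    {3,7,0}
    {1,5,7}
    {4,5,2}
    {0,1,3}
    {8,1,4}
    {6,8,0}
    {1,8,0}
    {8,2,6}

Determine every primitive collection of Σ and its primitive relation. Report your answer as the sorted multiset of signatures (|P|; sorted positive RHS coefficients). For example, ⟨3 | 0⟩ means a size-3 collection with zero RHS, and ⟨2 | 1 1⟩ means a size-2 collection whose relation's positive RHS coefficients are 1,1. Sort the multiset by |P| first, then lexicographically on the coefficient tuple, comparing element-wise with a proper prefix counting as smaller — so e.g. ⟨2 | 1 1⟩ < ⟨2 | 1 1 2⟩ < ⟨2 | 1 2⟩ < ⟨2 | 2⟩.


Minimal non-faces — 16 found among 9 rays, 14 max cones:

  P={0,2}:  v_{0} + v_{2} = 0 ; sig = ⟨2 | 0⟩
  P={5,8}:  v_{5} + v_{8} = 0 ; sig = ⟨2 | 0⟩
  P={0,4}:  v_{0} + v_{4} = v_{1} ; sig = ⟨2 | 1⟩
  P={0,5}:  v_{0} + v_{5} = v_{7} ; sig = ⟨2 | 1⟩
  P={1,2}:  v_{1} + v_{2} = v_{4} ; sig = ⟨2 | 1⟩
  P={1,6}:  v_{1} + v_{6} = v_{2} ; sig = ⟨2 | 1⟩
  P={2,7}:  v_{2} + v_{7} = v_{5} ; sig = ⟨2 | 1⟩
  P={3,6}:  v_{3} + v_{6} = v_{7} ; sig = ⟨2 | 1⟩
  P={7,8}:  v_{7} + v_{8} = v_{0} ; sig = ⟨2 | 1⟩
  P={2,3}:  v_{2} + v_{3} = v_{1} + v_{7} ; sig = ⟨2 | 1 1⟩
  P={4,7}:  v_{4} + v_{7} = v_{1} + v_{5} ; sig = ⟨2 | 1 1⟩
  P={3,4}:  v_{3} + v_{4} = 2·v_{1} + v_{7} ; sig = ⟨2 | 1 2⟩
  P={3,5}:  v_{3} + v_{5} = v_{1} + 2·v_{7} ; sig = ⟨2 | 1 2⟩
  P={3,8}:  v_{3} + v_{8} = 2·v_{0} + v_{1} ; sig = ⟨2 | 1 2⟩
  P={4,6}:  v_{4} + v_{6} = 2·v_{2} ; sig = ⟨2 | 2⟩
  P={0,1,7}:  v_{0} + v_{1} + v_{7} = v_{3} ; sig = ⟨3 | 1⟩

so the primitive-relation signature multiset is
[⟨2 | 0⟩, ⟨2 | 0⟩, ⟨2 | 1⟩, ⟨2 | 1⟩, ⟨2 | 1⟩, ⟨2 | 1⟩, ⟨2 | 1⟩, ⟨2 | 1⟩, ⟨2 | 1⟩, ⟨2 | 1 1⟩, ⟨2 | 1 1⟩, ⟨2 | 1 2⟩, ⟨2 | 1 2⟩, ⟨2 | 1 2⟩, ⟨2 | 2⟩, ⟨3 | 1⟩]


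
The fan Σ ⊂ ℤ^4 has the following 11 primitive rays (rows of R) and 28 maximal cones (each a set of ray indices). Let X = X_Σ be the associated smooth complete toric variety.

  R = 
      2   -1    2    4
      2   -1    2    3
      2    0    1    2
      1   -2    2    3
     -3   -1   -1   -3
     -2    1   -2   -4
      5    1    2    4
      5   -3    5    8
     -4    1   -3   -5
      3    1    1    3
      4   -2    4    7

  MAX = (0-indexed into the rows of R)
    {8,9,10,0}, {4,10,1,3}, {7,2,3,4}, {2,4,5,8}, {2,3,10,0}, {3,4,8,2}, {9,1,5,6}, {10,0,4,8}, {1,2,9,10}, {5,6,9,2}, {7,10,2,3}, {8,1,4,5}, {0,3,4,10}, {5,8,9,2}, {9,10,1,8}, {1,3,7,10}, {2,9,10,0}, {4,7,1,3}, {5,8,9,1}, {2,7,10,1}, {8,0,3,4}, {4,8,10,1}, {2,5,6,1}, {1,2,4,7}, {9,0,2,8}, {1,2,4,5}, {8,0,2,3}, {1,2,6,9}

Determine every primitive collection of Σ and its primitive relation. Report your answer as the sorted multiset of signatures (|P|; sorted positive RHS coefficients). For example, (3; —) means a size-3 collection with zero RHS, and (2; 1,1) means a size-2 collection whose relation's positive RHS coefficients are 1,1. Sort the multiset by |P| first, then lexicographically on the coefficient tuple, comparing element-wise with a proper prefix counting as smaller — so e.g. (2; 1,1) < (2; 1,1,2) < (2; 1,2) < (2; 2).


Σ has 25 primitive collections:

  {0,5}:  v_{0} + v_{5} = 0  so sig = (2; —)
  {4,9}:  v_{4} + v_{9} = 0  so sig = (2; —)
  {0,1}:  v_{0} + v_{1} = v_{10}  so sig = (2; 1)
  {5,10}:  v_{5} + v_{10} = v_{1}  so sig = (2; 1)
  {7,8}:  v_{7} + v_{8} = v_{3}  so sig = (2; 1)
  {3,5}:  v_{3} + v_{5} = v_{2} + v_{4}  so sig = (2; 1,1)
  {3,9}:  v_{3} + v_{9} = v_{0} + v_{2}  so sig = (2; 1,1)
  {6,8}:  v_{6} + v_{8} = v_{5} + v_{9}  so sig = (2; 1,1)
  {0,6}:  v_{0} + v_{6} = v_{1} + v_{2} + v_{9}  so sig = (2; 1,1,1)
  {0,7}:  v_{0} + v_{7} = v_{2} + v_{3} + v_{10}  so sig = (2; 1,1,1)
  {4,6}:  v_{4} + v_{6} = v_{1} + v_{2} + v_{5}  so sig = (2; 1,1,1)
  {5,7}:  v_{5} + v_{7} = v_{1} + 2·v_{2} + v_{4}  so sig = (2; 1,1,2)
  {6,10}:  v_{6} + v_{10} = 2·v_{1} + v_{2} + v_{9}  so sig = (2; 1,1,2)
  {3,6}:  v_{3} + v_{6} = v_{1} + 2·v_{2}  so sig = (2; 1,2)
  {7,9}:  v_{7} + v_{9} = 2·v_{2} + v_{10}  so sig = (2; 1,2)
  {6,7}:  v_{6} + v_{7} = 2·v_{1} + 3·v_{2}  so sig = (2; 2,3)
  {1,2,8}:  v_{1} + v_{2} + v_{8} = 0  so sig = (3; —)
  {0,2,4}:  v_{0} + v_{2} + v_{4} = v_{3}  so sig = (3; 1)
  {1,2,3}:  v_{1} + v_{2} + v_{3} = v_{7}  so sig = (3; 1)
  {2,8,10}:  v_{2} + v_{8} + v_{10} = v_{0}  so sig = (3; 1)
  {1,3,8}:  v_{1} + v_{3} + v_{8} = v_{0} + v_{4}  so sig = (3; 1,1)
  {2,4,10}:  v_{2} + v_{4} + v_{10} = v_{1} + v_{3}  so sig = (3; 1,1)
  {3,8,10}:  v_{3} + v_{8} + v_{10} = 2·v_{0} + v_{4}  so sig = (3; 1,2)
  {4,7,10}:  v_{4} + v_{7} + v_{10} = 2·v_{1} + 2·v_{3}  so sig = (3; 2,2)
  {1,2,5,9}:  v_{1} + v_{2} + v_{5} + v_{9} = v_{6}  so sig = (4; 1)

Hence PRS(X_Σ) =
[(2; —), (2; —), (2; 1), (2; 1), (2; 1), (2; 1,1), (2; 1,1), (2; 1,1), (2; 1,1,1), (2; 1,1,1), (2; 1,1,1), (2; 1,1,2), (2; 1,1,2), (2; 1,2), (2; 1,2), (2; 2,3), (3; —), (3; 1), (3; 1), (3; 1), (3; 1,1), (3; 1,1), (3; 1,2), (3; 2,2), (4; 1)]


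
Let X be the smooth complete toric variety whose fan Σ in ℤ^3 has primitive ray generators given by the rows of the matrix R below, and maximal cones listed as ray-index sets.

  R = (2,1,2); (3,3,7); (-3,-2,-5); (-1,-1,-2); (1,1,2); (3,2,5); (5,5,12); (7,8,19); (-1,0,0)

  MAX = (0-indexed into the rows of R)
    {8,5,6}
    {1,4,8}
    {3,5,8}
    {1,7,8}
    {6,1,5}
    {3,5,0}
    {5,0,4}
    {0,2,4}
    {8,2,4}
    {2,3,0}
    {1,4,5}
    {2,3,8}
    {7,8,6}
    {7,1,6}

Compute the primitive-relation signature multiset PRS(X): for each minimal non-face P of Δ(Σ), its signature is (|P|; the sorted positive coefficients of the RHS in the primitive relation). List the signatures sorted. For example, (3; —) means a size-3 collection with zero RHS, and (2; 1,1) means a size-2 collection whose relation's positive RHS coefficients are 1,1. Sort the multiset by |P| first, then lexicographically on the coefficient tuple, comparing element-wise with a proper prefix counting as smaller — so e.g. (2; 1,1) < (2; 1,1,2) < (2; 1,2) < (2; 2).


Δ(Σ) — 9 vertices, 18 min non-faces:

  {2,5}:  v_{2} + v_{5} = 0 — sig = (2; —)
  {3,4}:  v_{3} + v_{4} = 0 — sig = (2; —)
  {0,8}:  v_{0} + v_{8} = v_{4} — sig = (2; 1)
  {1,2}:  v_{1} + v_{2} = v_{4} + v_{8} — sig = (2; 1,1)
  {1,3}:  v_{1} + v_{3} = v_{5} + v_{8} — sig = (2; 1,1)
  {2,6}:  v_{2} + v_{6} = v_{1} + v_{8} — sig = (2; 1,1)
  {0,6}:  v_{0} + v_{6} = v_{1} + v_{4} + v_{5} — sig = (2; 1,1,1)
  {3,7}:  v_{3} + v_{7} = v_{5} + v_{6} + 2·v_{8} — sig = (2; 1,1,2)
  {0,1}:  v_{0} + v_{1} = 2·v_{4} + v_{5} — sig = (2; 1,2)
  {4,7}:  v_{4} + v_{7} = 3·v_{1} + v_{8} — sig = (2; 1,3)
  {4,6}:  v_{4} + v_{6} = 2·v_{1} — sig = (2; 2)
  {5,7}:  v_{5} + v_{7} = 2·v_{6} — sig = (2; 2)
  {2,7}:  v_{2} + v_{7} = 2·v_{1} + 2·v_{8} — sig = (2; 2,2)
  {3,6}:  v_{3} + v_{6} = 2·v_{5} + 2·v_{8} — sig = (2; 2,2)
  {0,7}:  v_{0} + v_{7} = 3·v_{1} — sig = (2; 3)
  {1,5,8}:  v_{1} + v_{5} + v_{8} = v_{6} — sig = (3; 1)
  {1,6,8}:  v_{1} + v_{6} + v_{8} = v_{7} — sig = (3; 1)
  {4,5,8}:  v_{4} + v_{5} + v_{8} = v_{1} — sig = (3; 1)

so the primitive-relation signature multiset is
{ (2; —) ×2,  (2; 1),  (2; 1,1) ×3,  (2; 1,1,1),  (2; 1,1,2),  (2; 1,2),  (2; 1,3),  (2; 2) ×2,  (2; 2,2) ×2,  (2; 3),  (3; 1) ×3 }


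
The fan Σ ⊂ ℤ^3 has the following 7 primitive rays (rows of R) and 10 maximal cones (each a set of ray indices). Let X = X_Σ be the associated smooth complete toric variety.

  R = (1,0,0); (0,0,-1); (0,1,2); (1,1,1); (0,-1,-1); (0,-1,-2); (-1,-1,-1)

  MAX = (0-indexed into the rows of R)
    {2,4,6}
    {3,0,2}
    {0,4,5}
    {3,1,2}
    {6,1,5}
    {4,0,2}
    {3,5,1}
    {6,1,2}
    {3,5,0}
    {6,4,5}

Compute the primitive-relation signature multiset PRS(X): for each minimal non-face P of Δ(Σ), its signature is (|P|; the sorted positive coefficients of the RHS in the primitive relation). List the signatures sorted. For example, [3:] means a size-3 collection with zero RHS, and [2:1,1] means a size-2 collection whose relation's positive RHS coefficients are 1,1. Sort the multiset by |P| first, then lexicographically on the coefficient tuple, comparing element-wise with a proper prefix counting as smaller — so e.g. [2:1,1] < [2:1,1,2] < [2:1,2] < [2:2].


The 6 primitive collections of Σ (r=7, n=3):

  • {2,5}:  v_{2} + v_{5} = 0  →  sig = [2:]
  • {3,6}:  v_{3} + v_{6} = 0  →  sig = [2:]
  • {0,6}:  v_{0} + v_{6} = v_{4}  →  sig = [2:1]
  • {1,4}:  v_{1} + v_{4} = v_{5}  →  sig = [2:1]
  • {3,4}:  v_{3} + v_{4} = v_{0}  →  sig = [2:1]
  • {0,1}:  v_{0} + v_{1} = v_{3} + v_{5}  →  sig = [2:1,1]

Hence PRS(X_Σ) =
[[2:], [2:], [2:1], [2:1], [2:1], [2:1,1]]


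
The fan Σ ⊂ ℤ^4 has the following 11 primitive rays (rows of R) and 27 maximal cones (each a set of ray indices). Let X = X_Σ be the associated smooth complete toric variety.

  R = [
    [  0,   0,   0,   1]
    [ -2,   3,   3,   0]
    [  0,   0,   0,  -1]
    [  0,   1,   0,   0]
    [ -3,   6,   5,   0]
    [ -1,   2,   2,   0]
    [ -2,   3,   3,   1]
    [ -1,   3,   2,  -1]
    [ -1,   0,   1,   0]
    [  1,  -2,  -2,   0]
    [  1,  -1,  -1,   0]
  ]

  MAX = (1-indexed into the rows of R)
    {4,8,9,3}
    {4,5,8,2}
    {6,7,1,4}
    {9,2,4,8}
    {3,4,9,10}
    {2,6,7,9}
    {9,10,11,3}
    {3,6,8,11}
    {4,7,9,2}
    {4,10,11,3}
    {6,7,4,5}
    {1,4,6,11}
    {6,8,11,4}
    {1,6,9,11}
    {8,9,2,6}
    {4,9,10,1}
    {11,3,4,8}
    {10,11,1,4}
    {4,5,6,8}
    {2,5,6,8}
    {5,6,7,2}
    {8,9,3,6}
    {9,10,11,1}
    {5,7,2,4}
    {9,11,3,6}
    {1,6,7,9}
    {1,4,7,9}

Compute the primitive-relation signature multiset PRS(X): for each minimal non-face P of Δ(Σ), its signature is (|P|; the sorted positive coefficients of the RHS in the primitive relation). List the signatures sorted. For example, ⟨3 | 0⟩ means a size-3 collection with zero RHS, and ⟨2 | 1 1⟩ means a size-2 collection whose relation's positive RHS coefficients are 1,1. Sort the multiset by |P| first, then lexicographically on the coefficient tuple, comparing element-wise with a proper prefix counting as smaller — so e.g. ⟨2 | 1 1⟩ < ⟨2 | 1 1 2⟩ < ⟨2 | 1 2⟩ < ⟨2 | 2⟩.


22 collections generate NE(X_Σ); each relation:

  • {1,3}:  v_{1} + v_{3} = 0 ; sig = ⟨2 | 0⟩
  • {6,10}:  v_{6} + v_{10} = 0 ; sig = ⟨2 | 0⟩
  • {1,2}:  v_{1} + v_{2} = v_{7} ; sig = ⟨2 | 1⟩
  • {2,11}:  v_{2} + v_{11} = v_{6} ; sig = ⟨2 | 1⟩
  • {3,7}:  v_{3} + v_{7} = v_{2} ; sig = ⟨2 | 1⟩
  • {7,8}:  v_{7} + v_{8} = v_{5} ; sig = ⟨2 | 1⟩
  • {1,8}:  v_{1} + v_{8} = v_{4} + v_{6} ; sig = ⟨2 | 1 1⟩
  • {2,3}:  v_{2} + v_{3} = v_{8} + v_{9} ; sig = ⟨2 | 1 1⟩
  • {2,10}:  v_{2} + v_{10} = v_{4} + v_{9} ; sig = ⟨2 | 1 1⟩
  • {3,5}:  v_{3} + v_{5} = v_{2} + v_{8} ; sig = ⟨2 | 1 1⟩
  • {5,10}:  v_{5} + v_{10} = v_{2} + v_{4} ; sig = ⟨2 | 1 1⟩
  • {7,11}:  v_{7} + v_{11} = v_{1} + v_{6} ; sig = ⟨2 | 1 1⟩
  • {8,10}:  v_{8} + v_{10} = v_{3} + v_{4} ; sig = ⟨2 | 1 1⟩
  • {1,5}:  v_{1} + v_{5} = v_{4} + v_{6} + v_{7} ; sig = ⟨2 | 1 1 1⟩
  • {7,10}:  v_{7} + v_{10} = v_{1} + v_{4} + v_{9} ; sig = ⟨2 | 1 1 1⟩
  • {5,11}:  v_{5} + v_{11} = v_{4} + 2·v_{6} ; sig = ⟨2 | 1 2⟩
  • {5,9}:  v_{5} + v_{9} = 2·v_{2} ; sig = ⟨2 | 2⟩
  • {4,9,11}:  v_{4} + v_{9} + v_{11} = 0 ; sig = ⟨3 | 0⟩
  • {2,4,6}:  v_{2} + v_{4} + v_{6} = v_{5} ; sig = ⟨3 | 1⟩
  • {3,4,6}:  v_{3} + v_{4} + v_{6} = v_{8} ; sig = ⟨3 | 1⟩
  • {4,6,9}:  v_{4} + v_{6} + v_{9} = v_{2} ; sig = ⟨3 | 1⟩
  • {8,9,11}:  v_{8} + v_{9} + v_{11} = v_{3} + v_{6} ; sig = ⟨3 | 1 1⟩

Signatures (|P|; sorted positive RHS coefficients), sorted:
[⟨2 | 0⟩, ⟨2 | 0⟩, ⟨2 | 1⟩, ⟨2 | 1⟩, ⟨2 | 1⟩, ⟨2 | 1⟩, ⟨2 | 1 1⟩, ⟨2 | 1 1⟩, ⟨2 | 1 1⟩, ⟨2 | 1 1⟩, ⟨2 | 1 1⟩, ⟨2 | 1 1⟩, ⟨2 | 1 1⟩, ⟨2 | 1 1 1⟩, ⟨2 | 1 1 1⟩, ⟨2 | 1 2⟩, ⟨2 | 2⟩, ⟨3 | 0⟩, ⟨3 | 1⟩, ⟨3 | 1⟩, ⟨3 | 1⟩, ⟨3 | 1 1⟩]


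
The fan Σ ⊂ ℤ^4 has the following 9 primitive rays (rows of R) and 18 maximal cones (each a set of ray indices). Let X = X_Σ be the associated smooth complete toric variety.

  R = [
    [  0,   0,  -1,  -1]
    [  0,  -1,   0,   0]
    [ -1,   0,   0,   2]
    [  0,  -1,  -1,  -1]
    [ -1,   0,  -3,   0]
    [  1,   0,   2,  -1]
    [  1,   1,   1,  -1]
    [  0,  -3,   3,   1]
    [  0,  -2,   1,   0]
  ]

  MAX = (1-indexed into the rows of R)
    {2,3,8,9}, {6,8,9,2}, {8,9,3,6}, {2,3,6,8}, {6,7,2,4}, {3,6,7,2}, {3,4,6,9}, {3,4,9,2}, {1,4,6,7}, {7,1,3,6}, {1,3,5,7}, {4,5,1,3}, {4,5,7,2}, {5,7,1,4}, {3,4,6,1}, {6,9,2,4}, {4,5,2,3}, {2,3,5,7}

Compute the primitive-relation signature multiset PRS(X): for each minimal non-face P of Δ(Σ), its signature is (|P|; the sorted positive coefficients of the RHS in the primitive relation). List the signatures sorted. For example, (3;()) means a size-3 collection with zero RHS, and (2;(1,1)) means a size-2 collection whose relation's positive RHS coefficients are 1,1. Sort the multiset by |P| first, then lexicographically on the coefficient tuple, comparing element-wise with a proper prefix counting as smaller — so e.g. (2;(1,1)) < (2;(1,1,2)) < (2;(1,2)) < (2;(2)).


Minimal non-faces — 12 found among 9 rays, 18 max cones:

  {1,2}:  v_{1} + v_{2} = v_{4} ; sig = (2;(1))
  {5,6}:  v_{5} + v_{6} = v_{1} ; sig = (2;(1))
  {7,9}:  v_{7} + v_{9} = v_{2} + v_{6} ; sig = (2;(1,1))
  {5,8}:  v_{5} + v_{8} = v_{3} + v_{4} + v_{9} ; sig = (2;(1,1,1))
  {1,8}:  v_{1} + v_{8} = v_{3} + v_{4} + v_{6} + v_{9} ; sig = (2;(1,1,1,1))
  {1,9}:  v_{1} + v_{9} = v_{3} + 2·v_{4} + v_{6} ; sig = (2;(1,1,2))
  {5,9}:  v_{5} + v_{9} = v_{3} + 2·v_{4} ; sig = (2;(1,2))
  {7,8}:  v_{7} + v_{8} = 2·v_{2} + v_{3} + 2·v_{6} ; sig = (2;(1,2,2))
  {4,8}:  v_{4} + v_{8} = 2·v_{9} ; sig = (2;(2))
  {3,4,7}:  v_{3} + v_{4} + v_{7} = 0 ; sig = (3;())
  {2,3,4,6}:  v_{2} + v_{3} + v_{4} + v_{6} = v_{9} ; sig = (4;(1))
  {2,3,6,9}:  v_{2} + v_{3} + v_{6} + v_{9} = v_{8} ; sig = (4;(1))

so the primitive-relation signature multiset is
[(2;(1)), (2;(1)), (2;(1,1)), (2;(1,1,1)), (2;(1,1,1,1)), (2;(1,1,2)), (2;(1,2)), (2;(1,2,2)), (2;(2)), (3;()), (4;(1)), (4;(1))]


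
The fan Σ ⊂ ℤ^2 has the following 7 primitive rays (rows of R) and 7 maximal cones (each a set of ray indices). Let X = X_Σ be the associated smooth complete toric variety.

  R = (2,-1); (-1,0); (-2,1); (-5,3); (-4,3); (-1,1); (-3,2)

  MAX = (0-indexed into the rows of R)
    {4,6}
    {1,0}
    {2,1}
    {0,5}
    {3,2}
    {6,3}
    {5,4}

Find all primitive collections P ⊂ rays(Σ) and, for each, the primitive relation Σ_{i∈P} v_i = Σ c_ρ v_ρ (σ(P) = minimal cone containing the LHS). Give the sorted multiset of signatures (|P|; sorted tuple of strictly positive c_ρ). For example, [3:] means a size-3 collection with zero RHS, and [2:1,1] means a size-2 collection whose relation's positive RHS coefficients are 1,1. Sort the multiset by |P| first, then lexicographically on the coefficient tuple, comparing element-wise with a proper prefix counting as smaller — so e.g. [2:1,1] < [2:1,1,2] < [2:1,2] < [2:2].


14 minimal non-faces of Δ(Σ) (on 7 rays):

  {0,2}:  v_{0} + v_{2} = 0 ; sig = [2:]
  {0,3}:  v_{0} + v_{3} = v_{6} ; sig = [2:1]
  {0,6}:  v_{0} + v_{6} = v_{5} ; sig = [2:1]
  {1,4}:  v_{1} + v_{4} = v_{3} ; sig = [2:1]
  {1,5}:  v_{1} + v_{5} = v_{2} ; sig = [2:1]
  {2,5}:  v_{2} + v_{5} = v_{6} ; sig = [2:1]
  {2,6}:  v_{2} + v_{6} = v_{3} ; sig = [2:1]
  {5,6}:  v_{5} + v_{6} = v_{4} ; sig = [2:1]
  {0,4}:  v_{0} + v_{4} = 2·v_{5} ; sig = [2:2]
  {1,6}:  v_{1} + v_{6} = 2·v_{2} ; sig = [2:2]
  {2,4}:  v_{2} + v_{4} = 2·v_{6} ; sig = [2:2]
  {3,5}:  v_{3} + v_{5} = 2·v_{6} ; sig = [2:2]
  {1,3}:  v_{1} + v_{3} = 3·v_{2} ; sig = [2:3]
  {3,4}:  v_{3} + v_{4} = 3·v_{6} ; sig = [2:3]

Sorted signature multiset PRS(X):
    [2:]
    [2:1]
    [2:1]
    [2:1]
    [2:1]
    [2:1]
    [2:1]
    [2:1]
    [2:2]
    [2:2]
    [2:2]
    [2:2]
    [2:3]
    [2:3]


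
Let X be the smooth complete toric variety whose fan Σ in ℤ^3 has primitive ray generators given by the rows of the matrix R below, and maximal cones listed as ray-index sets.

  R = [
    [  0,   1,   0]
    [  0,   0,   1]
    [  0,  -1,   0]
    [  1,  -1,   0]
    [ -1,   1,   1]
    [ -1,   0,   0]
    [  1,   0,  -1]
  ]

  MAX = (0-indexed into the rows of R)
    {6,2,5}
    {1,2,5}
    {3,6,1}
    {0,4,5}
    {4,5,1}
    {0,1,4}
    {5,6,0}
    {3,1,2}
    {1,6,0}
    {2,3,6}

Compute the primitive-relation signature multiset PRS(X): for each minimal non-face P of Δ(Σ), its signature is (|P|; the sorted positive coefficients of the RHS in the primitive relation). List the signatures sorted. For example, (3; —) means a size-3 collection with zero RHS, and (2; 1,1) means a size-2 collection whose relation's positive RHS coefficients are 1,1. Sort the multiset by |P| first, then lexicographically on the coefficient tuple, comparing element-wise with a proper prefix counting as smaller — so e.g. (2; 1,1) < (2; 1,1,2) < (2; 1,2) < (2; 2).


Δ(Σ) — 7 vertices, 9 min non-faces:

  P={0,2}:  v_{0} + v_{2} = 0 ; sig = (2; —)
  P={3,4}:  v_{3} + v_{4} = v_{1} ; sig = (2; 1)
  P={3,5}:  v_{3} + v_{5} = v_{2} ; sig = (2; 1)
  P={4,6}:  v_{4} + v_{6} = v_{0} ; sig = (2; 1)
  P={0,3}:  v_{0} + v_{3} = v_{1} + v_{6} ; sig = (2; 1,1)
  P={2,4}:  v_{2} + v_{4} = v_{1} + v_{5} ; sig = (2; 1,1)
  P={1,5,6}:  v_{1} + v_{5} + v_{6} = 0 ; sig = (3; —)
  P={0,1,5}:  v_{0} + v_{1} + v_{5} = v_{4} ; sig = (3; 1)
  P={1,2,6}:  v_{1} + v_{2} + v_{6} = v_{3} ; sig = (3; 1)

Signatures (|P|; sorted positive RHS coefficients), sorted:
    (2; —)
    (2; 1)
    (2; 1)
    (2; 1)
    (2; 1,1)
    (2; 1,1)
    (3; —)
    (3; 1)
    (3; 1)


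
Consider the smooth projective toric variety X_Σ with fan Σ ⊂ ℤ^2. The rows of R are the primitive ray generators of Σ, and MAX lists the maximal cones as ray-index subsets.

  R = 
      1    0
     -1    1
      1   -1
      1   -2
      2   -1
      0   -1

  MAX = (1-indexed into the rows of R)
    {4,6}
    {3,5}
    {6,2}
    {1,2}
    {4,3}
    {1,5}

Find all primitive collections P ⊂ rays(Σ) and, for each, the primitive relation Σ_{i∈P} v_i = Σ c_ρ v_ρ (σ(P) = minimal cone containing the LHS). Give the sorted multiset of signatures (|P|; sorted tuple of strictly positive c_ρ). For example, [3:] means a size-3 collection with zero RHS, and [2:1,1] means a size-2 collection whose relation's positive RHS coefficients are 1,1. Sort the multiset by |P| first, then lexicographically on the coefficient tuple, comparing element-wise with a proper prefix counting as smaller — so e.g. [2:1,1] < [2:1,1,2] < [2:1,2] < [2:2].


Σ has 9 primitive collections:

  • {2,3}:  v_{2} + v_{3} = 0 — sig = [2:]
  • {1,3}:  v_{1} + v_{3} = v_{5} — sig = [2:1]
  • {1,6}:  v_{1} + v_{6} = v_{3} — sig = [2:1]
  • {2,4}:  v_{2} + v_{4} = v_{6} — sig = [2:1]
  • {2,5}:  v_{2} + v_{5} = v_{1} — sig = [2:1]
  • {3,6}:  v_{3} + v_{6} = v_{4} — sig = [2:1]
  • {1,4}:  v_{1} + v_{4} = 2·v_{3} — sig = [2:2]
  • {5,6}:  v_{5} + v_{6} = 2·v_{3} — sig = [2:2]
  • {4,5}:  v_{4} + v_{5} = 3·v_{3} — sig = [2:3]

Sorted signature multiset PRS(X):
{ [2:],  [2:1] ×5,  [2:2] ×2,  [2:3] }


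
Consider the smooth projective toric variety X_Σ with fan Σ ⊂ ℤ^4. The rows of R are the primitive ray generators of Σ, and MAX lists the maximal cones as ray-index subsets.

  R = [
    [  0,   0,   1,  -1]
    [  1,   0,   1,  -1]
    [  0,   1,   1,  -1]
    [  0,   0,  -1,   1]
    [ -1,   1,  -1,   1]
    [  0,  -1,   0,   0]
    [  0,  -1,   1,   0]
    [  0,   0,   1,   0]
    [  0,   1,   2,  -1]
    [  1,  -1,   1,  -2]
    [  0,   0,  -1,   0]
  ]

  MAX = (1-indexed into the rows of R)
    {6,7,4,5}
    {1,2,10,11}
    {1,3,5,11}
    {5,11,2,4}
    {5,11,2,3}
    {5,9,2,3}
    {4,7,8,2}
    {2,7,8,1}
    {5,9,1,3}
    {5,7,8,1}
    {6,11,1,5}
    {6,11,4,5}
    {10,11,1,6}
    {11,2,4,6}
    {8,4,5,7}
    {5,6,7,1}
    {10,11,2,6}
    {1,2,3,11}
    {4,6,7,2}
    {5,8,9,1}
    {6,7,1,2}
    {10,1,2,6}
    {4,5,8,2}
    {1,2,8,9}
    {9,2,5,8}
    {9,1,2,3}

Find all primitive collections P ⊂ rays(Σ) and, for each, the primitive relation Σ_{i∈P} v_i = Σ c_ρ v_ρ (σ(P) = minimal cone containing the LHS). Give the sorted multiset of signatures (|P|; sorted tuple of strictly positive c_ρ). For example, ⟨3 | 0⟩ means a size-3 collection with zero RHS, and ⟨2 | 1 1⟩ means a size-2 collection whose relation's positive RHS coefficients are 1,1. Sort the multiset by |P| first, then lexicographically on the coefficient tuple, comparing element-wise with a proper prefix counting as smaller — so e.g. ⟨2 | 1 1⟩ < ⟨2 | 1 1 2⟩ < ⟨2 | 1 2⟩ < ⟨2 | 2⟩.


Σ has 22 primitive collections:

  P={1,4}:  v_{1} + v_{4} = 0  →  sig = ⟨2 | 0⟩
  P={8,11}:  v_{8} + v_{11} = 0  →  sig = ⟨2 | 0⟩
  P={3,6}:  v_{3} + v_{6} = v_{1}  →  sig = ⟨2 | 1⟩
  P={3,8}:  v_{3} + v_{8} = v_{9}  →  sig = ⟨2 | 1⟩
  P={6,8}:  v_{6} + v_{8} = v_{7}  →  sig = ⟨2 | 1⟩
  P={7,11}:  v_{7} + v_{11} = v_{6}  →  sig = ⟨2 | 1⟩
  P={9,11}:  v_{9} + v_{11} = v_{3}  →  sig = ⟨2 | 1⟩
  P={3,4}:  v_{3} + v_{4} = v_{2} + v_{5}  →  sig = ⟨2 | 1 1⟩
  P={3,7}:  v_{3} + v_{7} = v_{1} + v_{8}  →  sig = ⟨2 | 1 1⟩
  P={5,10}:  v_{5} + v_{10} = v_{1} + v_{11}  →  sig = ⟨2 | 1 1⟩
  P={6,9}:  v_{6} + v_{9} = v_{1} + v_{8}  →  sig = ⟨2 | 1 1⟩
  P={4,9}:  v_{4} + v_{9} = v_{2} + v_{5} + v_{8}  →  sig = ⟨2 | 1 1 1⟩
  P={4,10}:  v_{4} + v_{10} = v_{2} + v_{6} + v_{11}  →  sig = ⟨2 | 1 1 1⟩
  P={8,10}:  v_{8} + v_{10} = v_{1} + v_{2} + v_{6}  →  sig = ⟨2 | 1 1 1⟩
  P={3,10}:  v_{3} + v_{10} = 2·v_{1} + v_{2} + v_{11}  →  sig = ⟨2 | 1 1 2⟩
  P={7,10}:  v_{7} + v_{10} = v_{1} + v_{2} + 2·v_{6}  →  sig = ⟨2 | 1 1 2⟩
  P={7,9}:  v_{7} + v_{9} = v_{1} + 2·v_{8}  →  sig = ⟨2 | 1 2⟩
  P={9,10}:  v_{9} + v_{10} = 2·v_{1} + v_{2}  →  sig = ⟨2 | 1 2⟩
  P={2,5,6}:  v_{2} + v_{5} + v_{6} = 0  →  sig = ⟨3 | 0⟩
  P={1,2,5}:  v_{1} + v_{2} + v_{5} = v_{3}  →  sig = ⟨3 | 1⟩
  P={2,5,7}:  v_{2} + v_{5} + v_{7} = v_{8}  →  sig = ⟨3 | 1⟩
  P={1,2,6,11}:  v_{1} + v_{2} + v_{6} + v_{11} = v_{10}  →  sig = ⟨4 | 1⟩

so the primitive-relation signature multiset is
{ ⟨2 | 0⟩ ×2,  ⟨2 | 1⟩ ×5,  ⟨2 | 1 1⟩ ×4,  ⟨2 | 1 1 1⟩ ×3,  ⟨2 | 1 1 2⟩ ×2,  ⟨2 | 1 2⟩ ×2,  ⟨3 | 0⟩,  ⟨3 | 1⟩ ×2,  ⟨4 | 1⟩ }


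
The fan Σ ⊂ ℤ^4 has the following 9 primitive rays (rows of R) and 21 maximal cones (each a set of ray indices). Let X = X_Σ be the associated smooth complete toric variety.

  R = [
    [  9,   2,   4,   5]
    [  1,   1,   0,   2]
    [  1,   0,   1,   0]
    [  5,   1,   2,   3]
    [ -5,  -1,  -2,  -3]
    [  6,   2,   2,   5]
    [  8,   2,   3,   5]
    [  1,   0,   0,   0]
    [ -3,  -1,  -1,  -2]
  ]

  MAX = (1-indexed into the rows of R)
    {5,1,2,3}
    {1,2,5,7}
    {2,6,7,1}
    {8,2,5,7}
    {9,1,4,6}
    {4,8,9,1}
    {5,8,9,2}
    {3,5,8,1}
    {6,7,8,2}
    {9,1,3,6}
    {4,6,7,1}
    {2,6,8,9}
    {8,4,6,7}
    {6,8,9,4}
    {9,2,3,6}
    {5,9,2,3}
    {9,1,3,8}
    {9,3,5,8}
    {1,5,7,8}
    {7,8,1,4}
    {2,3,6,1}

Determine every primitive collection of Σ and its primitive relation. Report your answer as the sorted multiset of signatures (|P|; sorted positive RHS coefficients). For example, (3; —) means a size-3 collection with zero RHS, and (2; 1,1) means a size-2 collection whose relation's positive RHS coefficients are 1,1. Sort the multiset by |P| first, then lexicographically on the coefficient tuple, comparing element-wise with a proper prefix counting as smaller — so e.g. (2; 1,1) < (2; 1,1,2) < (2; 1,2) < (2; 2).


12 minimal non-faces of Δ(Σ) (on 9 rays):

  • {4,5}:  v_{4} + v_{5} = 0  →  sig = (2; —)
  • {2,4}:  v_{2} + v_{4} = v_{6}  →  sig = (2; 1)
  • {3,7}:  v_{3} + v_{7} = v_{1}  →  sig = (2; 1)
  • {5,6}:  v_{5} + v_{6} = v_{2}  →  sig = (2; 1)
  • {7,9}:  v_{7} + v_{9} = v_{4}  →  sig = (2; 1)
  • {3,4}:  v_{3} + v_{4} = v_{1} + v_{9}  →  sig = (2; 1,1)
  • {1,5,9}:  v_{1} + v_{5} + v_{9} = v_{3}  →  sig = (3; 1)
  • {3,6,8}:  v_{3} + v_{6} + v_{8} = v_{7}  →  sig = (3; 1)
  • {1,2,9}:  v_{1} + v_{2} + v_{9} = v_{3} + v_{6}  →  sig = (3; 1,1)
  • {2,3,8}:  v_{2} + v_{3} + v_{8} = v_{5} + v_{7}  →  sig = (3; 1,1)
  • {1,2,8}:  v_{1} + v_{2} + v_{8} = v_{5} + 2·v_{7}  →  sig = (3; 1,2)
  • {1,6,8}:  v_{1} + v_{6} + v_{8} = 2·v_{7}  →  sig = (3; 2)

Sorted signature multiset PRS(X):
{ (2; —),  (2; 1) ×4,  (2; 1,1),  (3; 1) ×2,  (3; 1,1) ×2,  (3; 1,2),  (3; 2) }


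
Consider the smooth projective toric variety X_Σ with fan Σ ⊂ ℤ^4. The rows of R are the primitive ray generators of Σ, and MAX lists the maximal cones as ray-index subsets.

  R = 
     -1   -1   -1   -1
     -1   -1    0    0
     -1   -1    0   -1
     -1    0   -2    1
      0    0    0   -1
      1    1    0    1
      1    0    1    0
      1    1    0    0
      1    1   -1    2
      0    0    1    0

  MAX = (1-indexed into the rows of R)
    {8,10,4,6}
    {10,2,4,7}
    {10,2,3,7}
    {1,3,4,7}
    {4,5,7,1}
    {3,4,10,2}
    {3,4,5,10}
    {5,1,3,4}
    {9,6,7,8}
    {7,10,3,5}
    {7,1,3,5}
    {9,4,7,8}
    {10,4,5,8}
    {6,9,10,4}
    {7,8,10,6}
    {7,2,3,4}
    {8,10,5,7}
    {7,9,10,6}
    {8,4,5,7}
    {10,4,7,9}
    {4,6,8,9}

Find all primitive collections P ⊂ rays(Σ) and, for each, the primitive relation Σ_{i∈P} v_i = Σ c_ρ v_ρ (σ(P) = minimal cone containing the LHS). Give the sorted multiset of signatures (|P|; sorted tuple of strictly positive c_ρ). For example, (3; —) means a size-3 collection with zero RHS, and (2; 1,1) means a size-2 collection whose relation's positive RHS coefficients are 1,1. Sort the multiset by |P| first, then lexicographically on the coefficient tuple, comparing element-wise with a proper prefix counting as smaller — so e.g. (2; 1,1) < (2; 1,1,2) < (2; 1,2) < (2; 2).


|primitive collections| = 20. Relations:

  • {2,8}:  v_{2} + v_{8} = 0  so sig = (2; —)
  • {3,6}:  v_{3} + v_{6} = 0  so sig = (2; —)
  • {1,10}:  v_{1} + v_{10} = v_{3}  so sig = (2; 1)
  • {2,5}:  v_{2} + v_{5} = v_{3}  so sig = (2; 1)
  • {3,8}:  v_{3} + v_{8} = v_{5}  so sig = (2; 1)
  • {5,6}:  v_{5} + v_{6} = v_{8}  so sig = (2; 1)
  • {3,9}:  v_{3} + v_{9} = v_{4} + v_{7}  so sig = (2; 1,1)
  • {1,6}:  v_{1} + v_{6} = v_{4} + v_{5} + v_{7}  so sig = (2; 1,1,1)
  • {2,6}:  v_{2} + v_{6} = v_{4} + v_{7} + v_{10}  so sig = (2; 1,1,1)
  • {5,9}:  v_{5} + v_{9} = v_{4} + v_{7} + v_{8}  so sig = (2; 1,1,1)
  • {1,2}:  v_{1} + v_{2} = 2·v_{3} + v_{4} + v_{7}  so sig = (2; 1,1,2)
  • {1,8}:  v_{1} + v_{8} = v_{4} + 2·v_{5} + v_{7}  so sig = (2; 1,1,2)
  • {1,9}:  v_{1} + v_{9} = 2·v_{4} + v_{5} + 2·v_{7}  so sig = (2; 1,2,2)
  • {2,9}:  v_{2} + v_{9} = 2·v_{4} + 2·v_{7} + v_{10}  so sig = (2; 1,2,2)
  • {4,6,7}:  v_{4} + v_{6} + v_{7} = v_{9}  so sig = (3; 1)
  • {8,9,10}:  v_{8} + v_{9} + v_{10} = 2·v_{6}  so sig = (3; 2)
  • {4,5,7,10}:  v_{4} + v_{5} + v_{7} + v_{10} = 0  so sig = (4; —)
  • {3,4,5,7}:  v_{3} + v_{4} + v_{5} + v_{7} = v_{1}  so sig = (4; 1)
  • {3,4,7,10}:  v_{3} + v_{4} + v_{7} + v_{10} = v_{2}  so sig = (4; 1)
  • {4,7,8,10}:  v_{4} + v_{7} + v_{8} + v_{10} = v_{6}  so sig = (4; 1)

Sorted signature multiset PRS(X):
    (2; —)
    (2; —)
    (2; 1)
    (2; 1)
    (2; 1)
    (2; 1)
    (2; 1,1)
    (2; 1,1,1)
    (2; 1,1,1)
    (2; 1,1,1)
    (2; 1,1,2)
    (2; 1,1,2)
    (2; 1,2,2)
    (2; 1,2,2)
    (3; 1)
    (3; 2)
    (4; —)
    (4; 1)
    (4; 1)
    (4; 1)


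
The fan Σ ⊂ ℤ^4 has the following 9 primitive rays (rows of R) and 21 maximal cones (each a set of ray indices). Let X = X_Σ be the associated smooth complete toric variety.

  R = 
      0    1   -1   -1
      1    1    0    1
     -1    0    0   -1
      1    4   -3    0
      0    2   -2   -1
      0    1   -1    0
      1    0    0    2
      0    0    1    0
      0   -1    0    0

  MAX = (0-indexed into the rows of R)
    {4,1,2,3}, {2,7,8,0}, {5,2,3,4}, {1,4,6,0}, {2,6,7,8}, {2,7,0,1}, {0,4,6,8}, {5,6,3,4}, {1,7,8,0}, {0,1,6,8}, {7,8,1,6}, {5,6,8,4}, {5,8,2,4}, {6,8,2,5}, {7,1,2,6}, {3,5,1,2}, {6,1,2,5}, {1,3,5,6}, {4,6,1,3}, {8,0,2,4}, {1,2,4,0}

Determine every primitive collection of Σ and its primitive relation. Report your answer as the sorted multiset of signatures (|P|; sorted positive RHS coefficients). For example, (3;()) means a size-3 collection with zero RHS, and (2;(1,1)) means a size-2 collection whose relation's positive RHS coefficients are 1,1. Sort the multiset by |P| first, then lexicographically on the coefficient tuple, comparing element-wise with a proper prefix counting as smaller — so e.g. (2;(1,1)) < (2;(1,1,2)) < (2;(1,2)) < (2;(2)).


14 collections generate NE(X_Σ); each relation:

  P={0,5}:  v_{0} + v_{5} = v_{4} ; sig = (2;(1))
  P={5,7}:  v_{5} + v_{7} = v_{1} + v_{2} ; sig = (2;(1,1))
  P={3,8}:  v_{3} + v_{8} = v_{0} + v_{4} + v_{6} ; sig = (2;(1,1,1))
  P={4,7}:  v_{4} + v_{7} = v_{0} + v_{1} + v_{2} ; sig = (2;(1,1,1))
  P={3,7}:  v_{3} + v_{7} = 2·v_{1} + v_{2} + v_{4} ; sig = (2;(1,1,2))
  P={0,3}:  v_{0} + v_{3} = v_{1} + 2·v_{4} ; sig = (2;(1,2))
  P={1,2,8}:  v_{1} + v_{2} + v_{8} = 0 ; sig = (3;())
  P={0,2,6}:  v_{0} + v_{2} + v_{6} = v_{5} ; sig = (3;(1))
  P={0,6,7}:  v_{0} + v_{6} + v_{7} = v_{1} ; sig = (3;(1))
  P={1,4,5}:  v_{1} + v_{4} + v_{5} = v_{3} ; sig = (3;(1))
  P={1,5,8}:  v_{1} + v_{5} + v_{8} = v_{0} + v_{6} ; sig = (3;(1,1))
  P={1,4,8}:  v_{1} + v_{4} + v_{8} = 2·v_{0} + v_{6} ; sig = (3;(1,2))
  P={2,3,6}:  v_{2} + v_{3} + v_{6} = v_{1} + 3·v_{5} ; sig = (3;(1,3))
  P={2,4,6}:  v_{2} + v_{4} + v_{6} = 2·v_{5} ; sig = (3;(2))

Sorted signature multiset PRS(X):
[(2;(1)), (2;(1,1)), (2;(1,1,1)), (2;(1,1,1)), (2;(1,1,2)), (2;(1,2)), (3;()), (3;(1)), (3;(1)), (3;(1)), (3;(1,1)), (3;(1,2)), (3;(1,3)), (3;(2))]


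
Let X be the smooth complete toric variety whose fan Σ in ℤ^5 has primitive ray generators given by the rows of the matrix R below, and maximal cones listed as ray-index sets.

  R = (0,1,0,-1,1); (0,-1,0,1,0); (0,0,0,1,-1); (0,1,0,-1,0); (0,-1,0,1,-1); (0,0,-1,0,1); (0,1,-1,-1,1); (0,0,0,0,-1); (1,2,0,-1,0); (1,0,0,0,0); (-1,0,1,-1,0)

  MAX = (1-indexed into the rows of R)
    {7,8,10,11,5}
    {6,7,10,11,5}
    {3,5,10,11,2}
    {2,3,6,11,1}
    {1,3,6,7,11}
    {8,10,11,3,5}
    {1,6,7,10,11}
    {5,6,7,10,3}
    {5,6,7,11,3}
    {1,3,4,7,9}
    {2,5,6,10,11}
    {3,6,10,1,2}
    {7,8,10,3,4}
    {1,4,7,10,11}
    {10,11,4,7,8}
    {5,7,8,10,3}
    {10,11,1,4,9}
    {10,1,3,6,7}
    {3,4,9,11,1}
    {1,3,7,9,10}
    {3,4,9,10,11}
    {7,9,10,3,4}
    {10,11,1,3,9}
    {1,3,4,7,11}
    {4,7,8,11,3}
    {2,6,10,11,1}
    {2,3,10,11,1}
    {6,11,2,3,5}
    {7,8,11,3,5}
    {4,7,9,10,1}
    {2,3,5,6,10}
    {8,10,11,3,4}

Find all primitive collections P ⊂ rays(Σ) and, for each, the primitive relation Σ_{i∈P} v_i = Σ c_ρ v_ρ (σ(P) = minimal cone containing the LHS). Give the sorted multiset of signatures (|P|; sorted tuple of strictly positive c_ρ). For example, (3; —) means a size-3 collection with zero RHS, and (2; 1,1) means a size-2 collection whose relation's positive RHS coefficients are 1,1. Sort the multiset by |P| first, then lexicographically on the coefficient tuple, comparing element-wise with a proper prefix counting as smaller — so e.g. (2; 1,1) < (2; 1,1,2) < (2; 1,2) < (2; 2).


16 collections generate NE(X_Σ); each relation:

  {1,5}:  v_{1} + v_{5} = 0  →  sig = (2; —)
  {2,4}:  v_{2} + v_{4} = 0  →  sig = (2; —)
  {1,8}:  v_{1} + v_{8} = v_{4}  →  sig = (2; 1)
  {2,7}:  v_{2} + v_{7} = v_{6}  →  sig = (2; 1)
  {2,8}:  v_{2} + v_{8} = v_{5}  →  sig = (2; 1)
  {4,5}:  v_{4} + v_{5} = v_{8}  →  sig = (2; 1)
  {4,6}:  v_{4} + v_{6} = v_{7}  →  sig = (2; 1)
  {6,8}:  v_{6} + v_{8} = v_{5} + v_{7}  →  sig = (2; 1,1)
  {2,9}:  v_{2} + v_{9} = v_{1} + v_{3} + v_{10}  →  sig = (2; 1,1,1)
  {5,9}:  v_{5} + v_{9} = v_{3} + v_{4} + v_{10}  →  sig = (2; 1,1,1)
  {6,9}:  v_{6} + v_{9} = v_{1} + v_{3} + v_{7} + v_{10}  →  sig = (2; 1,1,1,1)
  {8,9}:  v_{8} + v_{9} = v_{3} + 2·v_{4} + v_{10}  →  sig = (2; 1,1,2)
  {7,9,11}:  v_{7} + v_{9} + v_{11} = v_{1} + 2·v_{4}  →  sig = (3; 1,2)
  {3,6,10,11}:  v_{3} + v_{6} + v_{10} + v_{11} = 0  →  sig = (4; —)
  {1,3,4,10}:  v_{1} + v_{3} + v_{4} + v_{10} = v_{9}  →  sig = (4; 1)
  {3,7,10,11}:  v_{3} + v_{7} + v_{10} + v_{11} = v_{4}  →  sig = (4; 1)

Hence PRS(X_Σ) =
[(2; —), (2; —), (2; 1), (2; 1), (2; 1), (2; 1), (2; 1), (2; 1,1), (2; 1,1,1), (2; 1,1,1), (2; 1,1,1,1), (2; 1,1,2), (3; 1,2), (4; —), (4; 1), (4; 1)]


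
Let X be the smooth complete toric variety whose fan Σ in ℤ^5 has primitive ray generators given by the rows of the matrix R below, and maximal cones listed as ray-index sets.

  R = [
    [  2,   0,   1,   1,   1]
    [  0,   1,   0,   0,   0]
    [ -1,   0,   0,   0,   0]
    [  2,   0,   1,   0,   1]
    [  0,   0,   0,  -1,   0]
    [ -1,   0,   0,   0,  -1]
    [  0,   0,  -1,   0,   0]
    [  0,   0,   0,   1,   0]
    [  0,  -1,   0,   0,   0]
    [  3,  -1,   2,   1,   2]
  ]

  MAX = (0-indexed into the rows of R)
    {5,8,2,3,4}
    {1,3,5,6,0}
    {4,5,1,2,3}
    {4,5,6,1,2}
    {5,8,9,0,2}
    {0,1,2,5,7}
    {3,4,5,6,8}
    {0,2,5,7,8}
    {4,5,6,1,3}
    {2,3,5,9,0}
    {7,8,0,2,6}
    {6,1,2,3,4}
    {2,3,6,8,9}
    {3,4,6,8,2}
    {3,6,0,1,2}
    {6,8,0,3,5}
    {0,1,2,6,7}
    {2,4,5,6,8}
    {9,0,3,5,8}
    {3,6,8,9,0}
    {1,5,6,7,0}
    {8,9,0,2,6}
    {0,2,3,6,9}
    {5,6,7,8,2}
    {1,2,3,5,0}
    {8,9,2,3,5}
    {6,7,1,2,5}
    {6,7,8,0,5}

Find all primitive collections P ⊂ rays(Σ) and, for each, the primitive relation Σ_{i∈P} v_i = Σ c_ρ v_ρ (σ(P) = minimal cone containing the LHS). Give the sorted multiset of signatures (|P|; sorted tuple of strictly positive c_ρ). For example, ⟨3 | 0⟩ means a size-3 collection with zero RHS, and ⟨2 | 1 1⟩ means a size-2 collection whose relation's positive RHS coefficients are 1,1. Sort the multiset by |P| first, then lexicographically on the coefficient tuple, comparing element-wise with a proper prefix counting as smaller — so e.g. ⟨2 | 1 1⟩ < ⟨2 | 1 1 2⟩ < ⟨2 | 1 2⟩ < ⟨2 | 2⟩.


11 minimal non-faces of Δ(Σ) (on 10 rays):

  {1,8}:  v_{1} + v_{8} = 0 ; sig = ⟨2 | 0⟩
  {4,7}:  v_{4} + v_{7} = 0 ; sig = ⟨2 | 0⟩
  {0,4}:  v_{0} + v_{4} = v_{3} ; sig = ⟨2 | 1⟩
  {3,7}:  v_{3} + v_{7} = v_{0} ; sig = ⟨2 | 1⟩
  {1,9}:  v_{1} + v_{9} = v_{0} + v_{2} + v_{3} ; sig = ⟨2 | 1 1 1⟩
  {4,9}:  v_{4} + v_{9} = v_{2} + 2·v_{3} + v_{8} ; sig = ⟨2 | 1 1 2⟩
  {7,9}:  v_{7} + v_{9} = 2·v_{0} + v_{2} + v_{8} ; sig = ⟨2 | 1 1 2⟩
  {5,6,9}:  v_{5} + v_{6} + v_{9} = v_{0} + v_{8} ; sig = ⟨3 | 1 1⟩
  {2,3,5,6}:  v_{2} + v_{3} + v_{5} + v_{6} = 0 ; sig = ⟨4 | 0⟩
  {0,2,3,8}:  v_{0} + v_{2} + v_{3} + v_{8} = v_{9} ; sig = ⟨4 | 1⟩
  {0,2,5,6}:  v_{0} + v_{2} + v_{5} + v_{6} = v_{7} ; sig = ⟨4 | 1⟩

so the primitive-relation signature multiset is
    |P|=2: 7 collections, coeffs (), (), (1), (1), (1,1,1), (1,1,2), (1,1,2)
    |P|=3: 1 collection, coeffs (1,1)
    |P|=4: 3 collections, coeffs (), (1), (1)


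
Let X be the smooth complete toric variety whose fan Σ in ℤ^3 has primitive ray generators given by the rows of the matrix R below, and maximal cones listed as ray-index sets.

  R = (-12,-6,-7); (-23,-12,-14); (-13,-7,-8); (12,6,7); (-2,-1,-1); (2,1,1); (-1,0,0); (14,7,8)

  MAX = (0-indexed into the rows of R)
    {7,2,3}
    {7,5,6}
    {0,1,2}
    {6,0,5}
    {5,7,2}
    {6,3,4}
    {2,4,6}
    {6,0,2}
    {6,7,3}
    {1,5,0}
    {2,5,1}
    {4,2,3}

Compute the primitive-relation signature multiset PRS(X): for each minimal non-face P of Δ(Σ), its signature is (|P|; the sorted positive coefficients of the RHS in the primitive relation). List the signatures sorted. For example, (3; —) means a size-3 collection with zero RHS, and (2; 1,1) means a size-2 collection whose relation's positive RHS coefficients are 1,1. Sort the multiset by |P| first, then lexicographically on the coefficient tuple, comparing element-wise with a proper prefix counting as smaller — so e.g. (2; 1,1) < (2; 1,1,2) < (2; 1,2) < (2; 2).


Primitive collections (14):

  {0,3}:  v_{0} + v_{3} = 0  so sig = (2; —)
  {4,5}:  v_{4} + v_{5} = 0  so sig = (2; —)
  {0,7}:  v_{0} + v_{7} = v_{5}  so sig = (2; 1)
  {3,5}:  v_{3} + v_{5} = v_{7}  so sig = (2; 1)
  {4,7}:  v_{4} + v_{7} = v_{3}  so sig = (2; 1)
  {0,4}:  v_{0} + v_{4} = v_{2} + v_{6}  so sig = (2; 1,1)
  {1,3}:  v_{1} + v_{3} = v_{2} + v_{5}  so sig = (2; 1,1)
  {1,4}:  v_{1} + v_{4} = v_{0} + v_{2}  so sig = (2; 1,1)
  {1,7}:  v_{1} + v_{7} = v_{2} + 2·v_{5}  so sig = (2; 1,2)
  {1,6}:  v_{1} + v_{6} = 2·v_{0}  so sig = (2; 2)
  {2,6,7}:  v_{2} + v_{6} + v_{7} = 0  so sig = (3; —)
  {0,2,5}:  v_{0} + v_{2} + v_{5} = v_{1}  so sig = (3; 1)
  {2,3,6}:  v_{2} + v_{3} + v_{6} = v_{4}  so sig = (3; 1)
  {2,5,6}:  v_{2} + v_{5} + v_{6} = v_{0}  so sig = (3; 1)

Hence PRS(X_Σ) =
{ (2; —) ×2,  (2; 1) ×3,  (2; 1,1) ×3,  (2; 1,2),  (2; 2),  (3; —),  (3; 1) ×3 }
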